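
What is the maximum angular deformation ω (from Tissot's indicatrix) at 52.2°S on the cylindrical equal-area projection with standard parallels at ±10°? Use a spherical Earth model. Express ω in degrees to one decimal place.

Cylindrical equal-area (φ₀ = 10°): h = cos φ / cos 10° along meridians, k = cos 10° / cos φ along parallels; h·k = 1.
At 52.2°: h = 0.6224, k = 1.607; principal scales a = 1.607, b = 0.6224.
sin(ω/2) = (a − b)/(a + b) = 0.9844/2.229 = 0.4416, so ω = 2 arcsin(0.4416) ≈ 52.4°.

52.4°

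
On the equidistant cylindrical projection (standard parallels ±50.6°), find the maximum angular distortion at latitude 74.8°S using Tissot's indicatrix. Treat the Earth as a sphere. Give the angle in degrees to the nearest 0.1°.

49.1°

The equidistant cylindrical projection with φ₀ = 50.6° has h = 1 (meridians true) and k = cos φ₀ / cos φ along parallels.
At 74.8°: h = 1.000, k = 2.421; principal scales a = 2.421, b = 1.000.
sin(ω/2) = (a − b)/(a + b) = 1.421/3.421 = 0.4154, so ω = 2 arcsin(0.4154) ≈ 49.1°.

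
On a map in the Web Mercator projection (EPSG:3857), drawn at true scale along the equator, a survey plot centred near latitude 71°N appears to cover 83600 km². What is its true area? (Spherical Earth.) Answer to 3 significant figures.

8860 km²

The Mercator projection is conformal; its linear scale factor is the same in every direction and equals sec φ = 1/cos φ.
Areal scale = k² = sec²φ = 1/cos²(71°) = 1/0.3256² = 9.434.
True area = apparent / (areal scale) = 83600 / 9.434 ≈ 8860 km².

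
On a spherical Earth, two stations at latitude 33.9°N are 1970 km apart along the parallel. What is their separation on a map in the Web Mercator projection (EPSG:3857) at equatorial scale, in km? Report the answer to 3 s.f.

Mercator is conformal, so the point scale is isotropic: h = k = sec φ = 1/cos φ.
Along the parallel, k = sec 33.9° = 1/0.8300 = 1.205.
Map distance = 1970 × 1.205 ≈ 2370 km.

2370 km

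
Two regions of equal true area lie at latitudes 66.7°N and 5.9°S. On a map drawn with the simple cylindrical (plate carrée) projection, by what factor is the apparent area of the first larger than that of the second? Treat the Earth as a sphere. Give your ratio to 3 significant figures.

For the equirectangular projection with φ₀ = 0 (plate carrée), h = 1 along meridians and k = sec φ along parallels.
Areal scale at 66.7°: h·k = 1.000 × 2.528 = 2.528.
Areal scale at 5.9°: h·k = 1.000 × 1.005 = 1.005.
Ratio = 2.528/1.005 ≈ 2.51.

2.51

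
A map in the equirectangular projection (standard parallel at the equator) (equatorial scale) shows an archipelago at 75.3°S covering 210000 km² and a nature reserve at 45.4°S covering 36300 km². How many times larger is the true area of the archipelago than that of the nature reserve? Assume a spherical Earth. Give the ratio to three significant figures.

2.09

On the plate carrée, areal scale = h·k = 1 × sec φ, so true area = apparent × cos φ.
True area of archipelago: 210000 × cos(75.3°) = 210000 × 0.2538 = 53290 km².
True area of nature reserve: 36300 × cos(45.4°) = 36300 × 0.7022 = 25490 km².
Ratio = 53290 / 25490 ≈ 2.09.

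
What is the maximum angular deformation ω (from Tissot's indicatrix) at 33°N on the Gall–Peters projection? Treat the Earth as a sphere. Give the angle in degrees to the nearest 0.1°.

19.5°

Gall–Peters is a cylindrical equal-area projection with standard parallels at ±45°. For cylindrical equal-area with standard parallel φ₀, h = cos φ / cos φ₀ and k = cos φ₀ / cos φ, so h·k = 1.
At 33°: h = 1.186, k = 0.8431; principal scales a = 1.186, b = 0.8431.
sin(ω/2) = (a − b)/(a + b) = 0.3429/2.029 = 0.1690, so ω = 2 arcsin(0.1690) ≈ 19.5°.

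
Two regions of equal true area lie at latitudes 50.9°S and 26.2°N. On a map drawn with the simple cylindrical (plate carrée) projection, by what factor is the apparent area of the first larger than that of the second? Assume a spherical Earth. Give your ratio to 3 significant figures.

1.42

Plate carrée maps x = Rλ, y = Rφ. The meridian scale is h = 1 and the parallel scale is k = 1/cos φ = sec φ.
Areal scale at 50.9°: h·k = 1.000 × 1.586 = 1.586.
Areal scale at 26.2°: h·k = 1.000 × 1.115 = 1.115.
Ratio = 1.586/1.115 ≈ 1.42.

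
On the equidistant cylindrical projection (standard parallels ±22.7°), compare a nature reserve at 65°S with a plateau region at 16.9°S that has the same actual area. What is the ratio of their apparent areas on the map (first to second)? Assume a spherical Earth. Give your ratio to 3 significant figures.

The equidistant cylindrical projection with φ₀ = 22.7° has h = 1 (meridians true) and k = cos φ₀ / cos φ along parallels.
Areal scale at 65°: h·k = 1.000 × 2.183 = 2.183.
Areal scale at 16.9°: h·k = 1.000 × 0.9642 = 0.9642.
Ratio = 2.183/0.9642 ≈ 2.26.

2.26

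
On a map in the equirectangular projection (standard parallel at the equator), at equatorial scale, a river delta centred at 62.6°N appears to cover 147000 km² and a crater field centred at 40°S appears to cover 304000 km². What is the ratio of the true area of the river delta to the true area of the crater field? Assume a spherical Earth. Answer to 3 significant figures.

0.290

Plate carrée has h = 1 and k = sec φ, giving areal scale sec φ; true area = (apparent area) · cos φ.
True area of river delta: 147000 × cos(62.6°) = 147000 × 0.4602 = 67650 km².
True area of crater field: 304000 × cos(40°) = 304000 × 0.7660 = 232900 km².
Ratio = 67650 / 232900 ≈ 0.290.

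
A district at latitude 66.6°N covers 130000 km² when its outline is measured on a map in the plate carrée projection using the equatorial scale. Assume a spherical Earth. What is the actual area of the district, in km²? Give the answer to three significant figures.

In the plate carrée (x = Rλ, y = Rφ), meridians are true-scale (h = 1) and parallels are stretched by k = sec φ.
Areal scale = h·k = 1 × sec φ; at 66.6°, h = 1.000, k = 2.518, so h·k = 2.518.
True area = apparent / (areal scale) = 130000 / 2.518 ≈ 51600 km².

51600 km²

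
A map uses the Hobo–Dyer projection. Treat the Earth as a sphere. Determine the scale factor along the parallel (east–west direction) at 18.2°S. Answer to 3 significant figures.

The Hobo–Dyer projection is cylindrical equal-area with φ₀ = 37.5°. A cylindrical equal-area projection with standard parallel φ₀ has meridian scale h = cos φ / cos φ₀ and parallel scale k = cos φ₀ / cos φ (so areas are preserved, h·k = 1).
k = cos 37.5° / cos 18.2° = 0.7934/0.9500 = 0.8351.

0.835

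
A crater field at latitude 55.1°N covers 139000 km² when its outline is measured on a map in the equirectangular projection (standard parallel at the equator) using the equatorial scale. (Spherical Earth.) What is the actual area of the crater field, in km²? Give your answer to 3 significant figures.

For the equirectangular projection with φ₀ = 0 (plate carrée), h = 1 along meridians and k = sec φ along parallels.
Areal scale = h·k = 1 × sec φ; at 55.1°, h = 1.000, k = 1.748, so h·k = 1.748.
True area = apparent / (areal scale) = 139000 / 1.748 ≈ 79500 km².

79500 km²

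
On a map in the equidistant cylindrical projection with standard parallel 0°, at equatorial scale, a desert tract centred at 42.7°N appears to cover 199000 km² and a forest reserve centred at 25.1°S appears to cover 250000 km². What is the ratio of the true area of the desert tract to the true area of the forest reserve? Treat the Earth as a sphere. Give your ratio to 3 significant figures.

0.646

On the plate carrée, areal scale = h·k = 1 × sec φ, so true area = apparent × cos φ.
True area of desert tract: 199000 × cos(42.7°) = 199000 × 0.7349 = 146200 km².
True area of forest reserve: 250000 × cos(25.1°) = 250000 × 0.9056 = 226400 km².
Ratio = 146200 / 226400 ≈ 0.646.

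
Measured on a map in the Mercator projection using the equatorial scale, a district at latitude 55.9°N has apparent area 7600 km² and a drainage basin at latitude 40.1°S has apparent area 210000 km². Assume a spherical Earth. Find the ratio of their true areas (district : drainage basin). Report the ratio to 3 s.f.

Mercator's areal exaggeration is sec²φ; hence true area = (apparent area) · cos²φ.
True area of district: 7600 × cos²(55.9°) = 7600 × 0.3143 = 2389 km².
True area of drainage basin: 210000 × cos²(40.1°) = 210000 × 0.5851 = 122900 km².
Ratio = 2389 / 122900 ≈ 0.0194.

0.0194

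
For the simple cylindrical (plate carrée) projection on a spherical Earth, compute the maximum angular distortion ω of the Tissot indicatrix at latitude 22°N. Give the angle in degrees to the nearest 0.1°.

For the equirectangular projection with φ₀ = 0 (plate carrée), h = 1 along meridians and k = sec φ along parallels.
At 22°: h = 1.000, k = 1.079; principal scales a = 1.079, b = 1.000.
sin(ω/2) = (a − b)/(a + b) = 0.07853/2.079 = 0.03778, so ω = 2 arcsin(0.03778) ≈ 4.3°.

4.3°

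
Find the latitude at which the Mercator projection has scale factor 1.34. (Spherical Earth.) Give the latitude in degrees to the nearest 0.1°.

41.7°

Mercator scale is k = sec φ = 1/cos φ.
1/cos φ = 1.34  ⇒  cos φ = 0.7463  ⇒  φ = arccos(0.7463) ≈ 41.7°.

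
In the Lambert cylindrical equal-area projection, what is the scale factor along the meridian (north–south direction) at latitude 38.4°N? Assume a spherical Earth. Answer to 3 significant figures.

0.784

The Lambert cylindrical equal-area projection is the cylindrical equal-area projection with its standard parallel at the equator (φ₀ = 0). Cylindrical equal-area (φ₀ = 0°): h = cos φ / cos 0° along meridians, k = cos 0° / cos φ along parallels; h·k = 1.
h = cos 38.4° / cos 0° = 0.7837/1.000 = 0.7837.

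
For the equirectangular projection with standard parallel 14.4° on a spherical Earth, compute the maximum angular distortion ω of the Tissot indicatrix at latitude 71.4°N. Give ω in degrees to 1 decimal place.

60.6°

In the equirectangular projection with standard parallel φ₀ = 14.4° (x = Rλ cos φ₀, y = Rφ), meridians are true-scale (h = 1) and the parallel scale is k = cos φ₀ / cos φ.
At 71.4°: h = 1.000, k = 3.037; principal scales a = 3.037, b = 1.000.
sin(ω/2) = (a − b)/(a + b) = 2.037/4.037 = 0.5045, so ω = 2 arcsin(0.5045) ≈ 60.6°.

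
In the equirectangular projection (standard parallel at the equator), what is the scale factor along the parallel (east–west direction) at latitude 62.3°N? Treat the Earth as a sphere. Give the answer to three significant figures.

For the equirectangular projection with φ₀ = 0 (plate carrée), h = 1 along meridians and k = sec φ along parallels.
k = 1/cos 62.3° = 1/0.4648 = 2.151.

2.15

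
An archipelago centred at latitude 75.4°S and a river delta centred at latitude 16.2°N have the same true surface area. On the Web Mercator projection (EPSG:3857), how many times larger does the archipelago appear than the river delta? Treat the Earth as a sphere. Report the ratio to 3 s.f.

On Mercator, area is exaggerated by sec²φ = 1/cos²φ.
At 75.4°: sec²(75.4°) = 1/0.2521² = 15.74.
At 16.2°: sec²(16.2°) = 1/0.9603² = 1.084.
Ratio = 15.74/1.084 = cos²(16.2°)/cos²(75.4°) ≈ 14.5.

14.5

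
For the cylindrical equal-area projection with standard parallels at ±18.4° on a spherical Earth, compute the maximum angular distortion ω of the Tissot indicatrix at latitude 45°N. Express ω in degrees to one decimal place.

A cylindrical equal-area projection with standard parallel φ₀ has meridian scale h = cos φ / cos φ₀ and parallel scale k = cos φ₀ / cos φ (so areas are preserved, h·k = 1).
At 45°: h = 0.7452, k = 1.342; principal scales a = 1.342, b = 0.7452.
sin(ω/2) = (a − b)/(a + b) = 0.5967/2.087 = 0.2859, so ω = 2 arcsin(0.2859) ≈ 33.2°.

33.2°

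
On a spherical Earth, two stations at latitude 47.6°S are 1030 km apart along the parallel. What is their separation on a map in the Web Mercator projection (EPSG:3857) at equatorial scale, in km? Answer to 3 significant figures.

1530 km

The Mercator projection is conformal; its linear scale factor is the same in every direction and equals sec φ = 1/cos φ.
Along the parallel, k = sec 47.6° = 1/0.6743 = 1.483.
Map distance = 1030 × 1.483 ≈ 1530 km.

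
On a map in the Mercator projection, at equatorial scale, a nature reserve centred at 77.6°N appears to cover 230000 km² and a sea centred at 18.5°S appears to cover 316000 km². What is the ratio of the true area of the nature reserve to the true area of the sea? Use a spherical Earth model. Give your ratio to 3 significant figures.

Mercator's areal exaggeration is sec²φ; hence true area = (apparent area) · cos²φ.
True area of nature reserve: 230000 × cos²(77.6°) = 230000 × 0.04611 = 10610 km².
True area of sea: 316000 × cos²(18.5°) = 316000 × 0.8993 = 284200 km².
Ratio = 10610 / 284200 ≈ 0.0373.

0.0373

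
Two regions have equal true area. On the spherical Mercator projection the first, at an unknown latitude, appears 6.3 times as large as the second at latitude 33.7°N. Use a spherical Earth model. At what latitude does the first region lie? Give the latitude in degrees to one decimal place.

70.6°

On Mercator, (apparent₁)/(apparent₂) = sec²φ₁ / sec²φ₂ when true areas are equal.
cos²φ₂ / cos²φ₁ = 6.3  ⇒  cos φ₁ = cos 33.7° / √6.3 = 0.8320/2.510 = 0.3315.
φ₁ = arccos(0.3315) ≈ 70.6°.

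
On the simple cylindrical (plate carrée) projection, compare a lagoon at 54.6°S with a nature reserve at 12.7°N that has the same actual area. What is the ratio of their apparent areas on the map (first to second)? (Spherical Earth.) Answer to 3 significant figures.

1.68

In the plate carrée (x = Rλ, y = Rφ), meridians are true-scale (h = 1) and parallels are stretched by k = sec φ.
Areal scale at 54.6°: h·k = 1.000 × 1.726 = 1.726.
Areal scale at 12.7°: h·k = 1.000 × 1.025 = 1.025.
Ratio = 1.726/1.025 ≈ 1.68.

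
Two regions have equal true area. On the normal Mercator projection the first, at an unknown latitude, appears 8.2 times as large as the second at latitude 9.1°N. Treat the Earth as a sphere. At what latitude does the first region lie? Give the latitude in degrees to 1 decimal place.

For equal true areas on Mercator, apparent areas scale as sec²φ, so the ratio is cos²φ₂ / cos²φ₁.
cos²φ₂ / cos²φ₁ = 8.2  ⇒  cos φ₁ = cos 9.1° / √8.2 = 0.9874/2.864 = 0.3448.
φ₁ = arccos(0.3448) ≈ 69.8°.

69.8°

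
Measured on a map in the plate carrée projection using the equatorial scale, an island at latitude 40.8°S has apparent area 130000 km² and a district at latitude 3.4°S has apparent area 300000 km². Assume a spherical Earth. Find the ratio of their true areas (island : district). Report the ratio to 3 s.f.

0.329

Plate carrée has h = 1 and k = sec φ, giving areal scale sec φ; true area = (apparent area) · cos φ.
True area of island: 130000 × cos(40.8°) = 130000 × 0.7570 = 98410 km².
True area of district: 300000 × cos(3.4°) = 300000 × 0.9982 = 299500 km².
Ratio = 98410 / 299500 ≈ 0.329.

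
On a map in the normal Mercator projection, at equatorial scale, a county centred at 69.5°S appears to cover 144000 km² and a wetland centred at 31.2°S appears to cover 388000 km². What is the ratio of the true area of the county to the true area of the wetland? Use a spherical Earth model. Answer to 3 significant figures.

On Mercator the areal scale is sec²φ, so true area = apparent × cos²φ.
True area of county: 144000 × cos²(69.5°) = 144000 × 0.1226 = 17660 km².
True area of wetland: 388000 × cos²(31.2°) = 388000 × 0.7316 = 283900 km².
Ratio = 17660 / 283900 ≈ 0.0622.

0.0622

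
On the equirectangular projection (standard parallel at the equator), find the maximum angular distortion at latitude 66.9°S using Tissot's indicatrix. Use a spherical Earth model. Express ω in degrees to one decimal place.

In the plate carrée (x = Rλ, y = Rφ), meridians are true-scale (h = 1) and parallels are stretched by k = sec φ.
At 66.9°: h = 1.000, k = 2.549; principal scales a = 2.549, b = 1.000.
sin(ω/2) = (a − b)/(a + b) = 1.549/3.549 = 0.4364, so ω = 2 arcsin(0.4364) ≈ 51.8°.

51.8°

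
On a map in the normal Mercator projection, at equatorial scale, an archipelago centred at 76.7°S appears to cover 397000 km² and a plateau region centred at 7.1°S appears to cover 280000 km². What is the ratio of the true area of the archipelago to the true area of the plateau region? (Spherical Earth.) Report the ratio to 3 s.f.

On Mercator the areal scale is sec²φ, so true area = apparent × cos²φ.
True area of archipelago: 397000 × cos²(76.7°) = 397000 × 0.05292 = 21010 km².
True area of plateau region: 280000 × cos²(7.1°) = 280000 × 0.9847 = 275700 km².
Ratio = 21010 / 275700 ≈ 0.0762.

0.0762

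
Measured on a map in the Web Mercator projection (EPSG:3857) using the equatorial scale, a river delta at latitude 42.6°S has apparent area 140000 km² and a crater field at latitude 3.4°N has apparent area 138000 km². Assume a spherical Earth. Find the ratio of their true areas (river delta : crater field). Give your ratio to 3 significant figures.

On Mercator the areal scale is sec²φ, so true area = apparent × cos²φ.
True area of river delta: 140000 × cos²(42.6°) = 140000 × 0.5418 = 75860 km².
True area of crater field: 138000 × cos²(3.4°) = 138000 × 0.9965 = 137500 km².
Ratio = 75860 / 137500 ≈ 0.552.

0.552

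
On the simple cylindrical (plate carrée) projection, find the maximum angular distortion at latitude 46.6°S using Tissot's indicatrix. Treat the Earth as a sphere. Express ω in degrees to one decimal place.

Plate carrée maps x = Rλ, y = Rφ. The meridian scale is h = 1 and the parallel scale is k = 1/cos φ = sec φ.
At 46.6°: h = 1.000, k = 1.455; principal scales a = 1.455, b = 1.000.
sin(ω/2) = (a − b)/(a + b) = 0.4554/2.455 = 0.1855, so ω = 2 arcsin(0.1855) ≈ 21.4°.

21.4°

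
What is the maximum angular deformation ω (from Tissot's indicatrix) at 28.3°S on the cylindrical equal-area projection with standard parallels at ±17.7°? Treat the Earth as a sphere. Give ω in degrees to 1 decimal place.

Cylindrical equal-area (φ₀ = 17.7°): h = cos φ / cos 17.7° along meridians, k = cos 17.7° / cos φ along parallels; h·k = 1.
At 28.3°: h = 0.9242, k = 1.082; principal scales a = 1.082, b = 0.9242.
sin(ω/2) = (a − b)/(a + b) = 0.1578/2.006 = 0.07863, so ω = 2 arcsin(0.07863) ≈ 9.0°.

9.0°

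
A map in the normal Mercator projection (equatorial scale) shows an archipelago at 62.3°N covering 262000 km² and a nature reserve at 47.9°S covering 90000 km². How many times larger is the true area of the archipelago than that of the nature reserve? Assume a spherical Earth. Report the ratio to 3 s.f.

1.40

On Mercator the areal scale is sec²φ, so true area = apparent × cos²φ.
True area of archipelago: 262000 × cos²(62.3°) = 262000 × 0.2161 = 56610 km².
True area of nature reserve: 90000 × cos²(47.9°) = 90000 × 0.4495 = 40450 km².
Ratio = 56610 / 40450 ≈ 1.40.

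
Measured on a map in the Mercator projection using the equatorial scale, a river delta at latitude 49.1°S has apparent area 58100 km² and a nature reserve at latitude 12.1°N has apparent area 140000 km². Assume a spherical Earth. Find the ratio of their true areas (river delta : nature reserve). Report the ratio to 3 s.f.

Since Mercator area scale is 1/cos²φ, the true area equals the apparent area multiplied by cos²φ.
True area of river delta: 58100 × cos²(49.1°) = 58100 × 0.4287 = 24910 km².
True area of nature reserve: 140000 × cos²(12.1°) = 140000 × 0.9561 = 133800 km².
Ratio = 24910 / 133800 ≈ 0.186.

0.186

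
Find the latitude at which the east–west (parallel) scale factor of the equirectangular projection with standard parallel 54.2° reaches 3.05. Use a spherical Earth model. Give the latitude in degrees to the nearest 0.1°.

78.9°

With standard parallel φ₀ = 54.2°, the equirectangular projection gives x = Rλ cos φ₀, y = Rφ, so h = 1 and k = cos 54.2° / cos φ.
k = cos φ₀ / cos φ = 3.05  ⇒  cos φ = cos 54.2° / 3.05 = 0.1918.
φ = arccos(0.1918) ≈ 78.9°.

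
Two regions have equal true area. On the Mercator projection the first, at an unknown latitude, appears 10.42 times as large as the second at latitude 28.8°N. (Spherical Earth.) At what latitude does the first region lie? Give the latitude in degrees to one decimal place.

74.2°

On Mercator, (apparent₁)/(apparent₂) = sec²φ₁ / sec²φ₂ when true areas are equal.
cos²φ₂ / cos²φ₁ = 10.42  ⇒  cos φ₁ = cos 28.8° / √10.42 = 0.8763/3.228 = 0.2715.
φ₁ = arccos(0.2715) ≈ 74.2°.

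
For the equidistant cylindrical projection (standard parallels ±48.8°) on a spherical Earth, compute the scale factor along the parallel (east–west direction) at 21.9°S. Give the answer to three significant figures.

In the equirectangular projection with standard parallel φ₀ = 48.8° (x = Rλ cos φ₀, y = Rφ), meridians are true-scale (h = 1) and the parallel scale is k = cos φ₀ / cos φ.
k = cos 48.8° / cos 21.9° = 0.6587/0.9278 = 0.7099.

0.710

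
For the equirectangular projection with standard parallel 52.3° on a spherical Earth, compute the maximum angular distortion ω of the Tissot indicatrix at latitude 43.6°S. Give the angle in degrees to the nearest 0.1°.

9.7°

With standard parallel φ₀ = 52.3°, the equirectangular projection gives x = Rλ cos φ₀, y = Rφ, so h = 1 and k = cos 52.3° / cos φ.
At 43.6°: h = 1.000, k = 0.8445; principal scales a = 1.000, b = 0.8445.
sin(ω/2) = (a − b)/(a + b) = 0.1555/1.844 = 0.08433, so ω = 2 arcsin(0.08433) ≈ 9.7°.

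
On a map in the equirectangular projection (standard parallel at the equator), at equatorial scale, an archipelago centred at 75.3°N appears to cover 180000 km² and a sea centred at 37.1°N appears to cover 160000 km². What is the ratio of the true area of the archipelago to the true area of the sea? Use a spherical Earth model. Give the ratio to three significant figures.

On the plate carrée, areal scale = h·k = 1 × sec φ, so true area = apparent × cos φ.
True area of archipelago: 180000 × cos(75.3°) = 180000 × 0.2538 = 45680 km².
True area of sea: 160000 × cos(37.1°) = 160000 × 0.7976 = 127600 km².
Ratio = 45680 / 127600 ≈ 0.358.

0.358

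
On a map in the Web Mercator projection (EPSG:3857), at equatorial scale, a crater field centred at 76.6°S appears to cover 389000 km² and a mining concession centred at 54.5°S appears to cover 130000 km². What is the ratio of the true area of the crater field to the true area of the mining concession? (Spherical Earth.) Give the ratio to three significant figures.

0.477

Since Mercator area scale is 1/cos²φ, the true area equals the apparent area multiplied by cos²φ.
True area of crater field: 389000 × cos²(76.6°) = 389000 × 0.05371 = 20890 km².
True area of mining concession: 130000 × cos²(54.5°) = 130000 × 0.3372 = 43840 km².
Ratio = 20890 / 43840 ≈ 0.477.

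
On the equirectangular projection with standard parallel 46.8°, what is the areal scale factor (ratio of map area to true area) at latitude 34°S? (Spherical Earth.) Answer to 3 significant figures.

In the equirectangular projection with standard parallel φ₀ = 46.8° (x = Rλ cos φ₀, y = Rφ), meridians are true-scale (h = 1) and the parallel scale is k = cos φ₀ / cos φ.
Areal scale = h·k = 1 × cos φ₀ / cos φ; at 34°, h = 1.000, k = 0.8257, so h·k = 0.8257.

0.826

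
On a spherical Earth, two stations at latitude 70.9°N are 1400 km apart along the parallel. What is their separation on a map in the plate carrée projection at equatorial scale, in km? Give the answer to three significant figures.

4280 km

In the plate carrée (x = Rλ, y = Rφ), meridians are true-scale (h = 1) and parallels are stretched by k = sec φ.
Along the parallel, k = sec 70.9° = 1/0.3272 = 3.056.
Map distance = 1400 × 3.056 ≈ 4280 km.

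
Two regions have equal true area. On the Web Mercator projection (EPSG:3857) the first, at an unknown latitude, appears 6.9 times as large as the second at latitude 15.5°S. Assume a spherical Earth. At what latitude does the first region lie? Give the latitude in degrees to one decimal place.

On Mercator, (apparent₁)/(apparent₂) = sec²φ₁ / sec²φ₂ when true areas are equal.
cos²φ₂ / cos²φ₁ = 6.9  ⇒  cos φ₁ = cos 15.5° / √6.9 = 0.9636/2.627 = 0.3668.
φ₁ = arccos(0.3668) ≈ 68.5°.

68.5°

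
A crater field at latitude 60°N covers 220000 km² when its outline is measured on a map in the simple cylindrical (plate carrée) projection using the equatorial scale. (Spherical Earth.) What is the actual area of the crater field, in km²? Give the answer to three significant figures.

110000 km²

For the equirectangular projection with φ₀ = 0 (plate carrée), h = 1 along meridians and k = sec φ along parallels.
Areal scale = h·k = 1 × sec φ; at 60°, h = 1.000, k = 2.000, so h·k = 2.000.
True area = apparent / (areal scale) = 220000 / 2.000 ≈ 110000 km².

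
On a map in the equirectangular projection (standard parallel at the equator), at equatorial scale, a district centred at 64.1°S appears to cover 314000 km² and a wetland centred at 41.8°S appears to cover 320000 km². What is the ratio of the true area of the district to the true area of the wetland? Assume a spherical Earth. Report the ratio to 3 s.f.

Plate carrée has h = 1 and k = sec φ, giving areal scale sec φ; true area = (apparent area) · cos φ.
True area of district: 314000 × cos(64.1°) = 314000 × 0.4368 = 137200 km².
True area of wetland: 320000 × cos(41.8°) = 320000 × 0.7455 = 238600 km².
Ratio = 137200 / 238600 ≈ 0.575.

0.575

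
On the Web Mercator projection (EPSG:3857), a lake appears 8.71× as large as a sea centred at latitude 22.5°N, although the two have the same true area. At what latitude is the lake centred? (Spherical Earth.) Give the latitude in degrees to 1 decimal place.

71.8°

On Mercator, (apparent₁)/(apparent₂) = sec²φ₁ / sec²φ₂ when true areas are equal.
cos²φ₂ / cos²φ₁ = 8.71  ⇒  cos φ₁ = cos 22.5° / √8.71 = 0.9239/2.951 = 0.3130.
φ₁ = arccos(0.3130) ≈ 71.8°.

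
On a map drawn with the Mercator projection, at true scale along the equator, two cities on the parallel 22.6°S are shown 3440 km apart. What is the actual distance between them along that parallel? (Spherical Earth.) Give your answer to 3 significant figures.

The Mercator projection is conformal; its linear scale factor is the same in every direction and equals sec φ = 1/cos φ.
Along the parallel at 22.6°, map distances are exaggerated by k = sec 22.6° = 1.083.
True distance = 3440 / 1.083 = 3440 × cos 22.6° ≈ 3180 km.

3180 km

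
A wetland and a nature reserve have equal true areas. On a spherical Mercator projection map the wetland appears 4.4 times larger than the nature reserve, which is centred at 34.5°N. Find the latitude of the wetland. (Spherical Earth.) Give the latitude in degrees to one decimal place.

66.9°

For equal true areas on Mercator, apparent areas scale as sec²φ, so the ratio is cos²φ₂ / cos²φ₁.
cos²φ₂ / cos²φ₁ = 4.4  ⇒  cos φ₁ = cos 34.5° / √4.4 = 0.8241/2.098 = 0.3929.
φ₁ = arccos(0.3929) ≈ 66.9°.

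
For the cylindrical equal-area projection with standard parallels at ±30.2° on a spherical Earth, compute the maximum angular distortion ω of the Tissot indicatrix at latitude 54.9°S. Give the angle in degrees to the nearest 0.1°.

Cylindrical equal-area (φ₀ = 30.2°): h = cos φ / cos 30.2° along meridians, k = cos 30.2° / cos φ along parallels; h·k = 1.
At 54.9°: h = 0.6653, k = 1.503; principal scales a = 1.503, b = 0.6653.
sin(ω/2) = (a − b)/(a + b) = 0.8378/2.168 = 0.3864, so ω = 2 arcsin(0.3864) ≈ 45.5°.

45.5°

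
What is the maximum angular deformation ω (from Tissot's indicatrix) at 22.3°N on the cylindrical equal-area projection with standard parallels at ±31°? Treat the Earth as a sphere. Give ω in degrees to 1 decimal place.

Cylindrical equal-area (φ₀ = 31°): h = cos φ / cos 31° along meridians, k = cos 31° / cos φ along parallels; h·k = 1.
At 22.3°: h = 1.079, k = 0.9265; principal scales a = 1.079, b = 0.9265.
sin(ω/2) = (a − b)/(a + b) = 0.1529/2.006 = 0.07624, so ω = 2 arcsin(0.07624) ≈ 8.7°.

8.7°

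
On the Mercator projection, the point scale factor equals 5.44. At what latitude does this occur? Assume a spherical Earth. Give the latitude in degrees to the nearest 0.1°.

Mercator scale is k = sec φ = 1/cos φ.
1/cos φ = 5.44  ⇒  cos φ = 0.1838  ⇒  φ = arccos(0.1838) ≈ 79.4°.

79.4°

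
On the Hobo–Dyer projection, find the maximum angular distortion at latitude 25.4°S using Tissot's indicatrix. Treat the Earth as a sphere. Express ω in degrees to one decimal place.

Hobo–Dyer is a cylindrical equal-area projection with standard parallels at ±37.5°. For cylindrical equal-area with standard parallel φ₀, h = cos φ / cos φ₀ and k = cos φ₀ / cos φ, so h·k = 1.
At 25.4°: h = 1.139, k = 0.8782; principal scales a = 1.139, b = 0.8782.
sin(ω/2) = (a − b)/(a + b) = 0.2604/2.017 = 0.1291, so ω = 2 arcsin(0.1291) ≈ 14.8°.

14.8°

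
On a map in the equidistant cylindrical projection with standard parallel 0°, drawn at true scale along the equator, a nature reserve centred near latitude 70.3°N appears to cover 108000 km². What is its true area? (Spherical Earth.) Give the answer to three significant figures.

36400 km²

For the equirectangular projection with φ₀ = 0 (plate carrée), h = 1 along meridians and k = sec φ along parallels.
Areal scale = h·k = 1 × sec φ; at 70.3°, h = 1.000, k = 2.967, so h·k = 2.967.
True area = apparent / (areal scale) = 108000 / 2.967 ≈ 36400 km².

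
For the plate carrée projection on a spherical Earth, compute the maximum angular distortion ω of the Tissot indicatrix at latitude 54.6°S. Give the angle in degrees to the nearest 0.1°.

In the plate carrée (x = Rλ, y = Rφ), meridians are true-scale (h = 1) and parallels are stretched by k = sec φ.
At 54.6°: h = 1.000, k = 1.726; principal scales a = 1.726, b = 1.000.
sin(ω/2) = (a − b)/(a + b) = 0.7263/2.726 = 0.2664, so ω = 2 arcsin(0.2664) ≈ 30.9°.

30.9°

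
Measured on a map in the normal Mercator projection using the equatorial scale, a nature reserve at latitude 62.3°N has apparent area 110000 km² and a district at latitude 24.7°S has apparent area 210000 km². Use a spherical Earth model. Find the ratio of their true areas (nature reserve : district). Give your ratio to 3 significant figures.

On Mercator the areal scale is sec²φ, so true area = apparent × cos²φ.
True area of nature reserve: 110000 × cos²(62.3°) = 110000 × 0.2161 = 23770 km².
True area of district: 210000 × cos²(24.7°) = 210000 × 0.8254 = 173300 km².
Ratio = 23770 / 173300 ≈ 0.137.

0.137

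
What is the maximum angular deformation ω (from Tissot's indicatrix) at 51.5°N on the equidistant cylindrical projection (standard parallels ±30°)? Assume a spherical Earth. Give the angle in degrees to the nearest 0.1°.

18.8°

The equidistant cylindrical projection with φ₀ = 30° has h = 1 (meridians true) and k = cos φ₀ / cos φ along parallels.
At 51.5°: h = 1.000, k = 1.391; principal scales a = 1.391, b = 1.000.
sin(ω/2) = (a − b)/(a + b) = 0.3912/2.391 = 0.1636, so ω = 2 arcsin(0.1636) ≈ 18.8°.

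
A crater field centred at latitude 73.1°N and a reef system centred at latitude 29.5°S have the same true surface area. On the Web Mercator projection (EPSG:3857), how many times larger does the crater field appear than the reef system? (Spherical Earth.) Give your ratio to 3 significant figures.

8.96

Mercator is conformal with k = sec φ, so areal scale = k² = sec²φ.
At 73.1°: sec²(73.1°) = 1/0.2907² = 11.83.
At 29.5°: sec²(29.5°) = 1/0.8704² = 1.320.
Ratio = 11.83/1.320 = cos²(29.5°)/cos²(73.1°) ≈ 8.96.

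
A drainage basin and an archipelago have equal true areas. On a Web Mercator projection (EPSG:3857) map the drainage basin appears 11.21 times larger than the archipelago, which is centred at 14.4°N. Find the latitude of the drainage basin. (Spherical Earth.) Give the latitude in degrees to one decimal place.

73.2°

For equal true areas on Mercator, apparent areas scale as sec²φ, so the ratio is cos²φ₂ / cos²φ₁.
cos²φ₂ / cos²φ₁ = 11.21  ⇒  cos φ₁ = cos 14.4° / √11.21 = 0.9686/3.348 = 0.2893.
φ₁ = arccos(0.2893) ≈ 73.2°.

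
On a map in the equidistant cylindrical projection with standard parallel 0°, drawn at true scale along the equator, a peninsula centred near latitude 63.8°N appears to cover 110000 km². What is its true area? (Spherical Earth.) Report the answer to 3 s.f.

Plate carrée maps x = Rλ, y = Rφ. The meridian scale is h = 1 and the parallel scale is k = 1/cos φ = sec φ.
Areal scale = h·k = 1 × sec φ; at 63.8°, h = 1.000, k = 2.265, so h·k = 2.265.
True area = apparent / (areal scale) = 110000 / 2.265 ≈ 48600 km².

48600 km²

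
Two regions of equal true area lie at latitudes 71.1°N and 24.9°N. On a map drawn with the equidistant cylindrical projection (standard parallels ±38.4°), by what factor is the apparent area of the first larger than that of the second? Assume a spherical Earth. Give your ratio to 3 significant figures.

In the equirectangular projection with standard parallel φ₀ = 38.4° (x = Rλ cos φ₀, y = Rφ), meridians are true-scale (h = 1) and the parallel scale is k = cos φ₀ / cos φ.
Areal scale at 71.1°: h·k = 1.000 × 2.419 = 2.419.
Areal scale at 24.9°: h·k = 1.000 × 0.8640 = 0.8640.
Ratio = 2.419/0.8640 ≈ 2.80.

2.80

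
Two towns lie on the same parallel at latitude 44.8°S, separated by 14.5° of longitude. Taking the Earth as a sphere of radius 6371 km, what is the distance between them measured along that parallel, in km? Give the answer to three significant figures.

1140 km

Arc length along a parallel = R cos φ · Δλ (with Δλ in radians).
= 6371 × cos 44.8° × (14.5° × π/180) = 6371 × 0.7096 × 0.2531 ≈ 1140 km.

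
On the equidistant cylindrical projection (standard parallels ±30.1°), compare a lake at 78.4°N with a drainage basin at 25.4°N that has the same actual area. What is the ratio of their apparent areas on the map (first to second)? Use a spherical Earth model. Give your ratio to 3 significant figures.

In the equirectangular projection with standard parallel φ₀ = 30.1° (x = Rλ cos φ₀, y = Rφ), meridians are true-scale (h = 1) and the parallel scale is k = cos φ₀ / cos φ.
Areal scale at 78.4°: h·k = 1.000 × 4.303 = 4.303.
Areal scale at 25.4°: h·k = 1.000 × 0.9577 = 0.9577.
Ratio = 4.303/0.9577 ≈ 4.49.

4.49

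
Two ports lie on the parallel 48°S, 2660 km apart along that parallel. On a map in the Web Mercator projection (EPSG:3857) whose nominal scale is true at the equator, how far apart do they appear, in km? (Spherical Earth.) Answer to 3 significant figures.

3980 km

Mercator is conformal, so the point scale is isotropic: h = k = sec φ = 1/cos φ.
Along the parallel, k = sec 48° = 1/0.6691 = 1.494.
Map distance = 2660 × 1.494 ≈ 3980 km.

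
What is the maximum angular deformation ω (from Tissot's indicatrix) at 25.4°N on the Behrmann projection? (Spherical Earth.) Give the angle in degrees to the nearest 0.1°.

4.8°

The Behrmann projection is cylindrical equal-area with φ₀ = 30°. For cylindrical equal-area with standard parallel φ₀, h = cos φ / cos φ₀ and k = cos φ₀ / cos φ, so h·k = 1.
At 25.4°: h = 1.043, k = 0.9587; principal scales a = 1.043, b = 0.9587.
sin(ω/2) = (a − b)/(a + b) = 0.08438/2.002 = 0.04215, so ω = 2 arcsin(0.04215) ≈ 4.8°.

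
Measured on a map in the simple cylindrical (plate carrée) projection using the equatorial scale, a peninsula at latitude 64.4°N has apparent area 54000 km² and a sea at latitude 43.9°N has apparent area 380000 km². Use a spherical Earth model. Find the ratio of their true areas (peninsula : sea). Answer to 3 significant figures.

Plate carrée has h = 1 and k = sec φ, giving areal scale sec φ; true area = (apparent area) · cos φ.
True area of peninsula: 54000 × cos(64.4°) = 54000 × 0.4321 = 23330 km².
True area of sea: 380000 × cos(43.9°) = 380000 × 0.7206 = 273800 km².
Ratio = 23330 / 273800 ≈ 0.0852.

0.0852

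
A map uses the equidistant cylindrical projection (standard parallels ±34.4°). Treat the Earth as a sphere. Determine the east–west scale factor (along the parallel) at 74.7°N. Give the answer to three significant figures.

In the equirectangular projection with standard parallel φ₀ = 34.4° (x = Rλ cos φ₀, y = Rφ), meridians are true-scale (h = 1) and the parallel scale is k = cos φ₀ / cos φ.
k = cos 34.4° / cos 74.7° = 0.8251/0.2639 = 3.127.

3.13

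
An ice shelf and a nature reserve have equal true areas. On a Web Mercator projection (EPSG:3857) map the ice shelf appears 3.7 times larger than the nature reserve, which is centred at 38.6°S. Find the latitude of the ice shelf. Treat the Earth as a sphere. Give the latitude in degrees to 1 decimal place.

On Mercator, (apparent₁)/(apparent₂) = sec²φ₁ / sec²φ₂ when true areas are equal.
cos²φ₂ / cos²φ₁ = 3.7  ⇒  cos φ₁ = cos 38.6° / √3.7 = 0.7815/1.924 = 0.4063.
φ₁ = arccos(0.4063) ≈ 66.0°.

66.0°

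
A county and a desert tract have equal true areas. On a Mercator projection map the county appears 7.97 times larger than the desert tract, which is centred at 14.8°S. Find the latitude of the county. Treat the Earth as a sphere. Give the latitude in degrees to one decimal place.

70.0°

Mercator areal scale is sec²φ, so apparent-area ratio = sec²φ₁ / sec²φ₂ = cos²φ₂ / cos²φ₁.
cos²φ₂ / cos²φ₁ = 7.97  ⇒  cos φ₁ = cos 14.8° / √7.97 = 0.9668/2.823 = 0.3425.
φ₁ = arccos(0.3425) ≈ 70.0°.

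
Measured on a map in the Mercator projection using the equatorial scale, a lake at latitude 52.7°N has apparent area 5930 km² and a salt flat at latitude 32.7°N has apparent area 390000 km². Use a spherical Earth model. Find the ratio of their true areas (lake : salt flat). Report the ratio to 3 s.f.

0.00788

On Mercator the areal scale is sec²φ, so true area = apparent × cos²φ.
True area of lake: 5930 × cos²(52.7°) = 5930 × 0.3672 = 2178 km².
True area of salt flat: 390000 × cos²(32.7°) = 390000 × 0.7081 = 276200 km².
Ratio = 2178 / 276200 ≈ 0.00788.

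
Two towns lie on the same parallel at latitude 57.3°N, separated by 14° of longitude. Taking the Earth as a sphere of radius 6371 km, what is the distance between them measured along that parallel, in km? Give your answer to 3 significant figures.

Arc length along a parallel = R cos φ · Δλ (with Δλ in radians).
= 6371 × cos 57.3° × (14° × π/180) = 6371 × 0.5402 × 0.2443 ≈ 841 km.

841 km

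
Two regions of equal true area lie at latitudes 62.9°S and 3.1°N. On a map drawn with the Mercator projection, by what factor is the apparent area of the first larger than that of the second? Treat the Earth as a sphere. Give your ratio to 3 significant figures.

Mercator areal scale is sec²φ.
At 62.9°: sec²(62.9°) = 1/0.4555² = 4.819.
At 3.1°: sec²(3.1°) = 1/0.9985² = 1.003.
Ratio = 4.819/1.003 = cos²(3.1°)/cos²(62.9°) ≈ 4.80.

4.80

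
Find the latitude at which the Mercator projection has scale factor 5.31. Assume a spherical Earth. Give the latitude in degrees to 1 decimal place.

Mercator scale is k = sec φ = 1/cos φ.
1/cos φ = 5.31  ⇒  cos φ = 0.1883  ⇒  φ = arccos(0.1883) ≈ 79.1°.

79.1°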